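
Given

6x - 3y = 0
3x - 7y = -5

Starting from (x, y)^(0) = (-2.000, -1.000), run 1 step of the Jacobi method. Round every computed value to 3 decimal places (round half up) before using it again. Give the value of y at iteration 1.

-0.143

Iteration 1:
  x = (0 - (-3)·-1.000) / (6) = -0.500
  y = (-5 - (3)·-2.000) / (-7) = -0.143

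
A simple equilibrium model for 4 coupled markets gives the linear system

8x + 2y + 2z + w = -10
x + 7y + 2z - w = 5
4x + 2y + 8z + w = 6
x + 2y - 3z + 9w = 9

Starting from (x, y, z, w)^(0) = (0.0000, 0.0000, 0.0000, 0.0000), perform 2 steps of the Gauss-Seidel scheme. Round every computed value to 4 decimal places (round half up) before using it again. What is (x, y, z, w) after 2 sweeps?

Iteration 1:
  x = (-10 - (2)·0.0000 - (2)·0.0000 - (1)·0.0000) / (8) = -1.2500
  y = (5 - (1)·-1.2500 - (2)·0.0000 - (-1)·0.0000) / (7) = 0.8929
  z = (6 - (4)·-1.2500 - (2)·0.8929 - (1)·0.0000) / (8) = 1.1518
  w = (9 - (1)·-1.2500 - (2)·0.8929 - (-3)·1.1518) / (9) = 1.3244
Iteration 2:
  x = (-10 - (2)·0.8929 - (2)·1.1518 - (1)·1.3244) / (8) = -1.9267
  y = (5 - (1)·-1.9267 - (2)·1.1518 - (-1)·1.3244) / (7) = 0.8496
  z = (6 - (4)·-1.9267 - (2)·0.8496 - (1)·1.3244) / (8) = 1.3354
  w = (9 - (1)·-1.9267 - (2)·0.8496 - (-3)·1.3354) / (9) = 1.4704

(-1.9267, 0.8496, 1.3354, 1.4704)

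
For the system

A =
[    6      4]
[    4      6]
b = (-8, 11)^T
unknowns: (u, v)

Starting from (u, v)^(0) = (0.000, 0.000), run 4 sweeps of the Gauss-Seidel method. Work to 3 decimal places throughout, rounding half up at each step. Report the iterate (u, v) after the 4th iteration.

Iteration 1:
  u = (-8 - (4)·0.000) / (6) = -1.333
  v = (11 - (4)·-1.333) / (6) = 2.722
Iteration 2:
  u = (-8 - (4)·2.722) / (6) = -3.148
  v = (11 - (4)·-3.148) / (6) = 3.932
Iteration 3:
  u = (-8 - (4)·3.932) / (6) = -3.955
  v = (11 - (4)·-3.955) / (6) = 4.470
Iteration 4:
  u = (-8 - (4)·4.470) / (6) = -4.313
  v = (11 - (4)·-4.313) / (6) = 4.709

(-4.313, 4.709)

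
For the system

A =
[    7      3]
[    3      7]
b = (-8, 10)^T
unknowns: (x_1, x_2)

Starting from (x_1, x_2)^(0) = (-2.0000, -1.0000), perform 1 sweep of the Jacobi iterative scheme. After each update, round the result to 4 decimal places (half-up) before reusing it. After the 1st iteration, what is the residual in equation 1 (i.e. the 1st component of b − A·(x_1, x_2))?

-9.8570

Iteration 1:
  x_1 = (-8 - (3)·-1.0000) / (7) = -0.7143
  x_2 = (10 - (3)·-2.0000) / (7) = 2.2857
Residual b − A·x = (-9.8570, -3.8570)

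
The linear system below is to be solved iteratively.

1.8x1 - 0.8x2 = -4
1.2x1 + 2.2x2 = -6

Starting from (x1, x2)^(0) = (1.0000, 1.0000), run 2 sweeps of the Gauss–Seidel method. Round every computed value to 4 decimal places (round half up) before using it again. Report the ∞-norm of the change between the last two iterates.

Iteration 1:
  x1 = (-4 - (-0.8)·1.0000) / (1.8) = -1.7778
  x2 = (-6 - (1.2)·-1.7778) / (2.2) = -1.7576
Iteration 2:
  x1 = (-4 - (-0.8)·-1.7576) / (1.8) = -3.0034
  x2 = (-6 - (1.2)·-3.0034) / (2.2) = -1.0891
Change: (-1.2256, 0.6685) → max |·| = 1.2256

1.2256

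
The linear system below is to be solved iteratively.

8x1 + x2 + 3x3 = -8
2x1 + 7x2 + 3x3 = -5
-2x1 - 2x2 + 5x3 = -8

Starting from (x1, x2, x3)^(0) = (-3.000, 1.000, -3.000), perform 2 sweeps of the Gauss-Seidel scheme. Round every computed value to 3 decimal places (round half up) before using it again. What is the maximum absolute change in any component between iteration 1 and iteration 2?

Iteration 1:
  x1 = (-8 - (1)·1.000 - (3)·-3.000) / (8) = 0.000
  x2 = (-5 - (2)·0.000 - (3)·-3.000) / (7) = 0.571
  x3 = (-8 - (-2)·0.000 - (-2)·0.571) / (5) = -1.372
Iteration 2:
  x1 = (-8 - (1)·0.571 - (3)·-1.372) / (8) = -0.557
  x2 = (-5 - (2)·-0.557 - (3)·-1.372) / (7) = 0.033
  x3 = (-8 - (-2)·-0.557 - (-2)·0.033) / (5) = -1.810
Change: (-0.557, -0.538, -0.438) → max |·| = 0.557

0.557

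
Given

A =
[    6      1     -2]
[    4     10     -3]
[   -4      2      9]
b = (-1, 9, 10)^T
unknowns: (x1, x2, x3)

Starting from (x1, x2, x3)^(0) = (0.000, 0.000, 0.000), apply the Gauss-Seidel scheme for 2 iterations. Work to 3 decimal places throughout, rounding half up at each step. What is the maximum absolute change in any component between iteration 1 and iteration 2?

0.201

Iteration 1:
  x1 = (-1 - (1)·0.000 - (-2)·0.000) / (6) = -0.167
  x2 = (9 - (4)·-0.167 - (-3)·0.000) / (10) = 0.967
  x3 = (10 - (-4)·-0.167 - (2)·0.967) / (9) = 0.822
Iteration 2:
  x1 = (-1 - (1)·0.967 - (-2)·0.822) / (6) = -0.054
  x2 = (9 - (4)·-0.054 - (-3)·0.822) / (10) = 1.168
  x3 = (10 - (-4)·-0.054 - (2)·1.168) / (9) = 0.828
Change: (0.113, 0.201, 0.006) → max |·| = 0.201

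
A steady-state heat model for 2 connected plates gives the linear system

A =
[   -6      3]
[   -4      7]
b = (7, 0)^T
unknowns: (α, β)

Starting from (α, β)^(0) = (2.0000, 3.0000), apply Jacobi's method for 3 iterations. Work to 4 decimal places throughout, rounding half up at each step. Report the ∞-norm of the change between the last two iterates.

0.5306

Iteration 1:
  α = (7 - (3)·3.0000) / (-6) = 0.3333
  β = (0 - (-4)·2.0000) / (7) = 1.1429
Iteration 2:
  α = (7 - (3)·1.1429) / (-6) = -0.5952
  β = (0 - (-4)·0.3333) / (7) = 0.1905
Iteration 3:
  α = (7 - (3)·0.1905) / (-6) = -1.0714
  β = (0 - (-4)·-0.5952) / (7) = -0.3401
Change: (-0.4762, -0.5306) → max |·| = 0.5306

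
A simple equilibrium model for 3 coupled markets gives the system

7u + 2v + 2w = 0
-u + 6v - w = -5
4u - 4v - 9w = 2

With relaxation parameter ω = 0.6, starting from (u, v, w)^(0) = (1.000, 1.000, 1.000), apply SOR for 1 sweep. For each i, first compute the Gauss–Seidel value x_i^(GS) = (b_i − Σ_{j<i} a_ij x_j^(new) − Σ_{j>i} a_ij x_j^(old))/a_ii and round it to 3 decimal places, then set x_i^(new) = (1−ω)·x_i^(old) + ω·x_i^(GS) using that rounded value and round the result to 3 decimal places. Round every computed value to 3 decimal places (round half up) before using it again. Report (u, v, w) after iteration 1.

(0.057, 0.006, 0.280)

Iteration 1:
  u: GS value = (0 - (2)·1.000 - (2)·1.000) / (7) = -0.571;  u ← (1−ω)·1.000 + ω·-0.571 = 0.057
  v: GS value = (-5 - (-1)·0.057 - (-1)·1.000) / (6) = -0.657;  v ← (1−ω)·1.000 + ω·-0.657 = 0.006
  w: GS value = (2 - (4)·0.057 - (-4)·0.006) / (-9) = -0.200;  w ← (1−ω)·1.000 + ω·-0.200 = 0.280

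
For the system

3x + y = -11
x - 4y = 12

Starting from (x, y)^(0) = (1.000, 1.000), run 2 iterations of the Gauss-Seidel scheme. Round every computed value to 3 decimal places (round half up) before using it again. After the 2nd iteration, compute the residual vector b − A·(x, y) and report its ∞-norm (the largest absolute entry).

0.418

Iteration 1:
  x = (-11 - (1)·1.000) / (3) = -4.000
  y = (12 - (1)·-4.000) / (-4) = -4.000
Iteration 2:
  x = (-11 - (1)·-4.000) / (3) = -2.333
  y = (12 - (1)·-2.333) / (-4) = -3.583
Residual b − A·x = (-0.418, 0.001); ∞-norm = 0.418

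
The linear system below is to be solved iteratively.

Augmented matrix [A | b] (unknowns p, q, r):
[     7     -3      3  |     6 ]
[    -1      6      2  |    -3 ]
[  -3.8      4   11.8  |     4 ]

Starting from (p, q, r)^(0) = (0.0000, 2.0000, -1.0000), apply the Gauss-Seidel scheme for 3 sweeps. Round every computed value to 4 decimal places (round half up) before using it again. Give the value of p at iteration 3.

0.2182

Iteration 1:
  p = (6 - (-3)·2.0000 - (3)·-1.0000) / (7) = 2.1429
  q = (-3 - (-1)·2.1429 - (2)·-1.0000) / (6) = 0.1905
  r = (4 - (-3.8)·2.1429 - (4)·0.1905) / (11.8) = 0.9645
Iteration 2:
  p = (6 - (-3)·0.1905 - (3)·0.9645) / (7) = 0.5254
  q = (-3 - (-1)·0.5254 - (2)·0.9645) / (6) = -0.7339
  r = (4 - (-3.8)·0.5254 - (4)·-0.7339) / (11.8) = 0.7570
Iteration 3:
  p = (6 - (-3)·-0.7339 - (3)·0.7570) / (7) = 0.2182
  q = (-3 - (-1)·0.2182 - (2)·0.7570) / (6) = -0.7160
  r = (4 - (-3.8)·0.2182 - (4)·-0.7160) / (11.8) = 0.6520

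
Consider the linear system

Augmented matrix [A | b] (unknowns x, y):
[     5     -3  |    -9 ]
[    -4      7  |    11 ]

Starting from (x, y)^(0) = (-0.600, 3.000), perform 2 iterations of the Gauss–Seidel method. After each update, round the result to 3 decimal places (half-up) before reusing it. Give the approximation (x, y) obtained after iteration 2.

Iteration 1:
  x = (-9 - (-3)·3.000) / (5) = 0.000
  y = (11 - (-4)·0.000) / (7) = 1.571
Iteration 2:
  x = (-9 - (-3)·1.571) / (5) = -0.857
  y = (11 - (-4)·-0.857) / (7) = 1.082

(-0.857, 1.082)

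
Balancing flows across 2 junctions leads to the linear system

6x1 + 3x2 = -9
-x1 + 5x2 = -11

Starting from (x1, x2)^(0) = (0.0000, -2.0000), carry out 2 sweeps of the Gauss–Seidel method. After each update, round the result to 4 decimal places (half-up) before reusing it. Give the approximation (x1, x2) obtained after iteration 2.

(-0.3500, -2.2700)

Iteration 1:
  x1 = (-9 - (3)·-2.0000) / (6) = -0.5000
  x2 = (-11 - (-1)·-0.5000) / (5) = -2.3000
Iteration 2:
  x1 = (-9 - (3)·-2.3000) / (6) = -0.3500
  x2 = (-11 - (-1)·-0.3500) / (5) = -2.2700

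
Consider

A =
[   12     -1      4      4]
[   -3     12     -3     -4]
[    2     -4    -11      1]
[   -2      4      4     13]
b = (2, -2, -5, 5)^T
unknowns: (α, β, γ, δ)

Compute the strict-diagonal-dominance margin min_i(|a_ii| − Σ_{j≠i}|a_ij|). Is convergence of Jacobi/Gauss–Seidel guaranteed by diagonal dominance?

2

row 1: |12| − (1+4+4) = 3
row 2: |12| − (3+3+4) = 2
row 3: |-11| − (2+4+1) = 4
row 4: |13| − (2+4+4) = 3
minimum over rows = 2 → strictly diagonally dominant (convergence guaranteed)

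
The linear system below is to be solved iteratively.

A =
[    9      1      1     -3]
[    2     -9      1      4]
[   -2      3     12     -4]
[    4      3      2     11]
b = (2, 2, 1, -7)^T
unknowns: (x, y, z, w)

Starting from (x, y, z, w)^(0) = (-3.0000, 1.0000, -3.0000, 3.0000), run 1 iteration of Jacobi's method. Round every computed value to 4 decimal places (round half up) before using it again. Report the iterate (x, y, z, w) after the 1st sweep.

(1.4444, 0.1111, 0.3333, 0.7273)

Iteration 1:
  x = (2 - (1)·1.0000 - (1)·-3.0000 - (-3)·3.0000) / (9) = 1.4444
  y = (2 - (2)·-3.0000 - (1)·-3.0000 - (4)·3.0000) / (-9) = 0.1111
  z = (1 - (-2)·-3.0000 - (3)·1.0000 - (-4)·3.0000) / (12) = 0.3333
  w = (-7 - (4)·-3.0000 - (3)·1.0000 - (2)·-3.0000) / (11) = 0.7273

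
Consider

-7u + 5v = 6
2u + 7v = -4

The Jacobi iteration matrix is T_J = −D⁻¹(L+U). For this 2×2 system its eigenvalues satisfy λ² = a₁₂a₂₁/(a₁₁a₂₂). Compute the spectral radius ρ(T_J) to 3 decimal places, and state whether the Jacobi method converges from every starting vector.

0.452

a₁₂a₂₁/(a₁₁a₂₂) = (5)·(2) / ((-7)·(7)) = -0.204082
ρ = √|-0.204082| = √0.204082 = 0.452
ρ < 1, so Jacobi converges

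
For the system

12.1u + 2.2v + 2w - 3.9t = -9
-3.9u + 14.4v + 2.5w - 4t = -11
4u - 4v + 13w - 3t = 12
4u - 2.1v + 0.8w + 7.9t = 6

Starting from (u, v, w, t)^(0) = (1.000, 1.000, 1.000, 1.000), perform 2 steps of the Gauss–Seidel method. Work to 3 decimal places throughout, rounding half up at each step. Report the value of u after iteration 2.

-0.512

Iteration 1:
  u = (-9 - (2.2)·1.000 - (2)·1.000 - (-3.9)·1.000) / (12.1) = -0.769
  v = (-11 - (-3.9)·-0.769 - (2.5)·1.000 - (-4)·1.000) / (14.4) = -0.868
  w = (12 - (4)·-0.769 - (-4)·-0.868 - (-3)·1.000) / (13) = 1.123
  t = (6 - (4)·-0.769 - (-2.1)·-0.868 - (0.8)·1.123) / (7.9) = 0.804
Iteration 2:
  u = (-9 - (2.2)·-0.868 - (2)·1.123 - (-3.9)·0.804) / (12.1) = -0.512
  v = (-11 - (-3.9)·-0.512 - (2.5)·1.123 - (-4)·0.804) / (14.4) = -0.874
  w = (12 - (4)·-0.512 - (-4)·-0.874 - (-3)·0.804) / (13) = 0.997
  t = (6 - (4)·-0.512 - (-2.1)·-0.874 - (0.8)·0.997) / (7.9) = 0.685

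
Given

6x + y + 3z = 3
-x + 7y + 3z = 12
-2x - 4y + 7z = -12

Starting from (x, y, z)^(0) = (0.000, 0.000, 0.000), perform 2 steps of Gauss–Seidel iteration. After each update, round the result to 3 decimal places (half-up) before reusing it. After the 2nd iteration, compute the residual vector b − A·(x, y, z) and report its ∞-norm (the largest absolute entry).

Iteration 1:
  x = (3 - (1)·0.000 - (3)·0.000) / (6) = 0.500
  y = (12 - (-1)·0.500 - (3)·0.000) / (7) = 1.786
  z = (-12 - (-2)·0.500 - (-4)·1.786) / (7) = -0.551
Iteration 2:
  x = (3 - (1)·1.786 - (3)·-0.551) / (6) = 0.478
  y = (12 - (-1)·0.478 - (3)·-0.551) / (7) = 2.019
  z = (-12 - (-2)·0.478 - (-4)·2.019) / (7) = -0.424
Residual b − A·x = (-0.615, -0.383, 0.000); ∞-norm = 0.615

0.615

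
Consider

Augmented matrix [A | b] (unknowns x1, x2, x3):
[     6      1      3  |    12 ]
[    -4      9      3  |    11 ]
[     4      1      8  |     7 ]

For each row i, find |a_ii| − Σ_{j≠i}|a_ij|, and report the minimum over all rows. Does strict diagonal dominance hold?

row 1: |6| − (1+3) = 2
row 2: |9| − (4+3) = 2
row 3: |8| − (4+1) = 3
minimum over rows = 2 → strictly diagonally dominant (convergence guaranteed)

2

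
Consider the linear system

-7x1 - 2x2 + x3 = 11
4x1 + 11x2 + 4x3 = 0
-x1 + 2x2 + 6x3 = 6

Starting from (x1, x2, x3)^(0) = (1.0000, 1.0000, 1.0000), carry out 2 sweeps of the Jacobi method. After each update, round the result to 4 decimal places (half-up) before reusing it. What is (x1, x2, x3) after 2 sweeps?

Iteration 1:
  x1 = (11 - (-2)·1.0000 - (1)·1.0000) / (-7) = -1.7143
  x2 = (0 - (4)·1.0000 - (4)·1.0000) / (11) = -0.7273
  x3 = (6 - (-1)·1.0000 - (2)·1.0000) / (6) = 0.8333
Iteration 2:
  x1 = (11 - (-2)·-0.7273 - (1)·0.8333) / (-7) = -1.2446
  x2 = (0 - (4)·-1.7143 - (4)·0.8333) / (11) = 0.3204
  x3 = (6 - (-1)·-1.7143 - (2)·-0.7273) / (6) = 0.9567

(-1.2446, 0.3204, 0.9567)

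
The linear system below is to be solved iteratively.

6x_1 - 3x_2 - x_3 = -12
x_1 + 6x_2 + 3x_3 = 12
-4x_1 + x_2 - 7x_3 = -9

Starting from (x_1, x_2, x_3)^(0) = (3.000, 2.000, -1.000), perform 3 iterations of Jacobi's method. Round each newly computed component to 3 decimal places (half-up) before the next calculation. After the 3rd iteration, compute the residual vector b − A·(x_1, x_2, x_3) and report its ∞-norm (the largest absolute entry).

3.685

Iteration 1:
  x_1 = (-12 - (-3)·2.000 - (-1)·-1.000) / (6) = -1.167
  x_2 = (12 - (1)·3.000 - (3)·-1.000) / (6) = 2.000
  x_3 = (-9 - (-4)·3.000 - (1)·2.000) / (-7) = -0.143
Iteration 2:
  x_1 = (-12 - (-3)·2.000 - (-1)·-0.143) / (6) = -1.024
  x_2 = (12 - (1)·-1.167 - (3)·-0.143) / (6) = 2.266
  x_3 = (-9 - (-4)·-1.167 - (1)·2.000) / (-7) = 2.238
Iteration 3:
  x_1 = (-12 - (-3)·2.266 - (-1)·2.238) / (6) = -0.494
  x_2 = (12 - (1)·-1.024 - (3)·2.238) / (6) = 1.052
  x_3 = (-9 - (-4)·-1.024 - (1)·2.266) / (-7) = 2.195
Residual b − A·x = (-3.685, -0.403, 3.337); ∞-norm = 3.685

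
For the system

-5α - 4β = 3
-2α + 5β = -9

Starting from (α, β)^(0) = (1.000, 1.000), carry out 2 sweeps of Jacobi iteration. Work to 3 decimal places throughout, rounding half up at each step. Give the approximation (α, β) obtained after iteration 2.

(0.520, -2.360)

Iteration 1:
  α = (3 - (-4)·1.000) / (-5) = -1.400
  β = (-9 - (-2)·1.000) / (5) = -1.400
Iteration 2:
  α = (3 - (-4)·-1.400) / (-5) = 0.520
  β = (-9 - (-2)·-1.400) / (5) = -2.360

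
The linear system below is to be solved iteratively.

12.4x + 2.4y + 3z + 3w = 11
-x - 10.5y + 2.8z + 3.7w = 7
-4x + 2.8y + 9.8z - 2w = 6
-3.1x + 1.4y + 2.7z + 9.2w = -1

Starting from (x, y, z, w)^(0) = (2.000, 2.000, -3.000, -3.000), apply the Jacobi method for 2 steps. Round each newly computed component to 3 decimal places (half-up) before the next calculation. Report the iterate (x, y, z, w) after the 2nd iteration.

Iteration 1:
  x = (11 - (2.4)·2.000 - (3)·-3.000 - (3)·-3.000) / (12.4) = 1.952
  y = (7 - (-1)·2.000 - (2.8)·-3.000 - (3.7)·-3.000) / (-10.5) = -2.714
  z = (6 - (-4)·2.000 - (2.8)·2.000 - (-2)·-3.000) / (9.8) = 0.245
  w = (-1 - (-3.1)·2.000 - (1.4)·2.000 - (2.7)·-3.000) / (9.2) = 1.141
Iteration 2:
  x = (11 - (2.4)·-2.714 - (3)·0.245 - (3)·1.141) / (12.4) = 1.077
  y = (7 - (-1)·1.952 - (2.8)·0.245 - (3.7)·1.141) / (-10.5) = -0.385
  z = (6 - (-4)·1.952 - (2.8)·-2.714 - (-2)·1.141) / (9.8) = 2.417
  w = (-1 - (-3.1)·1.952 - (1.4)·-2.714 - (2.7)·0.245) / (9.2) = 0.890

(1.077, -0.385, 2.417, 0.890)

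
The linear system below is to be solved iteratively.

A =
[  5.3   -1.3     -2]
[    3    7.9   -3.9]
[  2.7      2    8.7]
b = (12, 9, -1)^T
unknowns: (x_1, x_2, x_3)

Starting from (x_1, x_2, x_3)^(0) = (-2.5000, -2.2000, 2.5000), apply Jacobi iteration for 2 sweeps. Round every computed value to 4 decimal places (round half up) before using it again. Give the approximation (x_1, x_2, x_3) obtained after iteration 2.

Iteration 1:
  x_1 = (12 - (-1.3)·-2.2000 - (-2)·2.5000) / (5.3) = 2.6679
  x_2 = (9 - (3)·-2.5000 - (-3.9)·2.5000) / (7.9) = 3.3228
  x_3 = (-1 - (2.7)·-2.5000 - (2)·-2.2000) / (8.7) = 1.1667
Iteration 2:
  x_1 = (12 - (-1.3)·3.3228 - (-2)·1.1667) / (5.3) = 3.5194
  x_2 = (9 - (3)·2.6679 - (-3.9)·1.1667) / (7.9) = 0.7021
  x_3 = (-1 - (2.7)·2.6679 - (2)·3.3228) / (8.7) = -1.7068

(3.5194, 0.7021, -1.7068)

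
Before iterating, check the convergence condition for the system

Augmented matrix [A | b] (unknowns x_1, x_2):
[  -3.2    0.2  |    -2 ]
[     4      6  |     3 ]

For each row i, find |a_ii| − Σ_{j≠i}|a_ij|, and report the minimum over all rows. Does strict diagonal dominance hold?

row 1: |-3.2| − (0.2) = 3
row 2: |6| − (4) = 2
minimum over rows = 2 → strictly diagonally dominant (convergence guaranteed)

2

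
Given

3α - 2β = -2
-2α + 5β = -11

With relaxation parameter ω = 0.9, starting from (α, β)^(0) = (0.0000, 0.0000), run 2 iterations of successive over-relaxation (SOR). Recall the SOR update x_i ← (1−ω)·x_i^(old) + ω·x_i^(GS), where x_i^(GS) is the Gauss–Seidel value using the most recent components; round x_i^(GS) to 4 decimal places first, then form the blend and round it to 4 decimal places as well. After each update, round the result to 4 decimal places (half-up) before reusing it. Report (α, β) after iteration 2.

Iteration 1:
  α: GS value = (-2 - (-2)·0.0000) / (3) = -0.6667;  α ← (1−ω)·0.0000 + ω·-0.6667 = -0.6000
  β: GS value = (-11 - (-2)·-0.6000) / (5) = -2.4400;  β ← (1−ω)·0.0000 + ω·-2.4400 = -2.1960
Iteration 2:
  α: GS value = (-2 - (-2)·-2.1960) / (3) = -2.1307;  α ← (1−ω)·-0.6000 + ω·-2.1307 = -1.9776
  β: GS value = (-11 - (-2)·-1.9776) / (5) = -2.9910;  β ← (1−ω)·-2.1960 + ω·-2.9910 = -2.9115

(-1.9776, -2.9115)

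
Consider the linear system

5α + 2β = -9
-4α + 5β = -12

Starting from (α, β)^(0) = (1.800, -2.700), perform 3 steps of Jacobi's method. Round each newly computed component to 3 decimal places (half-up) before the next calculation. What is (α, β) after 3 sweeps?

(-0.610, -3.533)

Iteration 1:
  α = (-9 - (2)·-2.700) / (5) = -0.720
  β = (-12 - (-4)·1.800) / (5) = -0.960
Iteration 2:
  α = (-9 - (2)·-0.960) / (5) = -1.416
  β = (-12 - (-4)·-0.720) / (5) = -2.976
Iteration 3:
  α = (-9 - (2)·-2.976) / (5) = -0.610
  β = (-12 - (-4)·-1.416) / (5) = -3.533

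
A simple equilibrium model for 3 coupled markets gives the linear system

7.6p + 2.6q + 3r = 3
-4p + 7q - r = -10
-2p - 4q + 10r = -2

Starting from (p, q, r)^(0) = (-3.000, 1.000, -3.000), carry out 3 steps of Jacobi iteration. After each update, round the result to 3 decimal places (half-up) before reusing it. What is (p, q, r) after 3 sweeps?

Iteration 1:
  p = (3 - (2.6)·1.000 - (3)·-3.000) / (7.6) = 1.237
  q = (-10 - (-4)·-3.000 - (-1)·-3.000) / (7) = -3.571
  r = (-2 - (-2)·-3.000 - (-4)·1.000) / (10) = -0.400
Iteration 2:
  p = (3 - (2.6)·-3.571 - (3)·-0.400) / (7.6) = 1.774
  q = (-10 - (-4)·1.237 - (-1)·-0.400) / (7) = -0.779
  r = (-2 - (-2)·1.237 - (-4)·-3.571) / (10) = -1.381
Iteration 3:
  p = (3 - (2.6)·-0.779 - (3)·-1.381) / (7.6) = 1.206
  q = (-10 - (-4)·1.774 - (-1)·-1.381) / (7) = -0.612
  r = (-2 - (-2)·1.774 - (-4)·-0.779) / (10) = -0.157

(1.206, -0.612, -0.157)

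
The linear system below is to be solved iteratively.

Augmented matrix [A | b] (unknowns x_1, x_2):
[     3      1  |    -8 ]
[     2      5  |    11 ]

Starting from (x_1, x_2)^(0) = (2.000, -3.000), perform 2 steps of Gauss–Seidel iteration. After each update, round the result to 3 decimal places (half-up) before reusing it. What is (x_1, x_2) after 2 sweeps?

Iteration 1:
  x_1 = (-8 - (1)·-3.000) / (3) = -1.667
  x_2 = (11 - (2)·-1.667) / (5) = 2.867
Iteration 2:
  x_1 = (-8 - (1)·2.867) / (3) = -3.622
  x_2 = (11 - (2)·-3.622) / (5) = 3.649

(-3.622, 3.649)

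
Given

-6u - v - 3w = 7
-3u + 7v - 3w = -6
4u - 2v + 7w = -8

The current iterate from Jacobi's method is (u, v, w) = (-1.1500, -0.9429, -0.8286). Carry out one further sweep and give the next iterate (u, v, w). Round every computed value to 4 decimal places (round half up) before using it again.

One sweep:
  u = (7 - (-1)·-0.9429 - (-3)·-0.8286) / (-6) = -0.5952
  v = (-6 - (-3)·-1.1500 - (-3)·-0.8286) / (7) = -1.7051
  w = (-8 - (4)·-1.1500 - (-2)·-0.9429) / (7) = -0.7551

(-0.5952, -1.7051, -0.7551)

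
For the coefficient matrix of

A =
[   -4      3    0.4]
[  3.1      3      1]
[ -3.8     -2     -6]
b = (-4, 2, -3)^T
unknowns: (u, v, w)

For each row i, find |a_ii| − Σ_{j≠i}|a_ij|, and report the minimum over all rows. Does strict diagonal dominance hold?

-1.1

row 1: |-4| − (3+0.4) = 0.6
row 2: |3| − (3.1+1) = -1.1
row 3: |-6| − (3.8+2) = 0.2
minimum over rows = -1.1 → not strictly diagonally dominant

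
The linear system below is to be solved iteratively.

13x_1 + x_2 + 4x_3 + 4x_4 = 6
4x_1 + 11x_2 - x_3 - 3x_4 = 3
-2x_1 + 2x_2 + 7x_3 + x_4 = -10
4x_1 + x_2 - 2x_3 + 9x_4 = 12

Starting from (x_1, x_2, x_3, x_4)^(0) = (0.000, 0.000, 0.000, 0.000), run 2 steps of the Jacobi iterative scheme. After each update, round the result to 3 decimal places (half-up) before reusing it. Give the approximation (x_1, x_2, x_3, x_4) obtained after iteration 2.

(0.470, 0.338, -1.565, 0.780)

Iteration 1:
  x_1 = (6 - (1)·0.000 - (4)·0.000 - (4)·0.000) / (13) = 0.462
  x_2 = (3 - (4)·0.000 - (-1)·0.000 - (-3)·0.000) / (11) = 0.273
  x_3 = (-10 - (-2)·0.000 - (2)·0.000 - (1)·0.000) / (7) = -1.429
  x_4 = (12 - (4)·0.000 - (1)·0.000 - (-2)·0.000) / (9) = 1.333
Iteration 2:
  x_1 = (6 - (1)·0.273 - (4)·-1.429 - (4)·1.333) / (13) = 0.470
  x_2 = (3 - (4)·0.462 - (-1)·-1.429 - (-3)·1.333) / (11) = 0.338
  x_3 = (-10 - (-2)·0.462 - (2)·0.273 - (1)·1.333) / (7) = -1.565
  x_4 = (12 - (4)·0.462 - (1)·0.273 - (-2)·-1.429) / (9) = 0.780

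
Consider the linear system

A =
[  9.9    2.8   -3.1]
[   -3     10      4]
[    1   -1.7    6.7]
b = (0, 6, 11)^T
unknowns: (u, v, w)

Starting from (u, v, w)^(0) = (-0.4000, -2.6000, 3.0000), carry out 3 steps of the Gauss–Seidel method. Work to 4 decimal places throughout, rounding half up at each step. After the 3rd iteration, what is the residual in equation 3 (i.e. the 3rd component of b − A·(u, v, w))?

Iteration 1:
  u = (0 - (2.8)·-2.6000 - (-3.1)·3.0000) / (9.9) = 1.6747
  v = (6 - (-3)·1.6747 - (4)·3.0000) / (10) = -0.0976
  w = (11 - (1)·1.6747 - (-1.7)·-0.0976) / (6.7) = 1.3671
Iteration 2:
  u = (0 - (2.8)·-0.0976 - (-3.1)·1.3671) / (9.9) = 0.4557
  v = (6 - (-3)·0.4557 - (4)·1.3671) / (10) = 0.1899
  w = (11 - (1)·0.4557 - (-1.7)·0.1899) / (6.7) = 1.6220
Iteration 3:
  u = (0 - (2.8)·0.1899 - (-3.1)·1.6220) / (9.9) = 0.4542
  v = (6 - (-3)·0.4542 - (4)·1.6220) / (10) = 0.0875
  w = (11 - (1)·0.4542 - (-1.7)·0.0875) / (6.7) = 1.5962
Residual b − A·x = (0.2066, 0.1028, 0.0000)

0.0000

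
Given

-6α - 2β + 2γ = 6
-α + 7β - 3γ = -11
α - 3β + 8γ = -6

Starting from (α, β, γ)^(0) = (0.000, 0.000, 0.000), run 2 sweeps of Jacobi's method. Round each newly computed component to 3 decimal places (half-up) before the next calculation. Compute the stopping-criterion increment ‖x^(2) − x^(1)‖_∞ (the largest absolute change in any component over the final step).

0.465

Iteration 1:
  α = (6 - (-2)·0.000 - (2)·0.000) / (-6) = -1.000
  β = (-11 - (-1)·0.000 - (-3)·0.000) / (7) = -1.571
  γ = (-6 - (1)·0.000 - (-3)·0.000) / (8) = -0.750
Iteration 2:
  α = (6 - (-2)·-1.571 - (2)·-0.750) / (-6) = -0.726
  β = (-11 - (-1)·-1.000 - (-3)·-0.750) / (7) = -2.036
  γ = (-6 - (1)·-1.000 - (-3)·-1.571) / (8) = -1.214
Change: (0.274, -0.465, -0.464) → max |·| = 0.465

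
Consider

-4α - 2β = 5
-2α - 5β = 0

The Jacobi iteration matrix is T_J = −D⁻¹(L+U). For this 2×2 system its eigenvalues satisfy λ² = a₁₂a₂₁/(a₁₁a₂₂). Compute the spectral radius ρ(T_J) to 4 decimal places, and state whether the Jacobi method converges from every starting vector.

a₁₂a₂₁/(a₁₁a₂₂) = (-2)·(-2) / ((-4)·(-5)) = 0.200000
ρ = √|0.200000| = √0.200000 = 0.4472
ρ < 1, so Jacobi converges

0.4472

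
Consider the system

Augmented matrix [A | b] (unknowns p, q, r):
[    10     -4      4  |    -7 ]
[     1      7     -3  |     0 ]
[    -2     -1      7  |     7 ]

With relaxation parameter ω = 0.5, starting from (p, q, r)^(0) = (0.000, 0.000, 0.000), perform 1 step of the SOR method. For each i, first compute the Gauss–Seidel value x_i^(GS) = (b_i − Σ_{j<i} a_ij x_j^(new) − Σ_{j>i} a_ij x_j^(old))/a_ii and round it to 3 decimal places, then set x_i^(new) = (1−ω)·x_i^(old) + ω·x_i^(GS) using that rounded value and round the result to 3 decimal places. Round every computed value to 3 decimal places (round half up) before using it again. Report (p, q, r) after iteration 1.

(-0.350, 0.025, 0.452)

Iteration 1:
  p: GS value = (-7 - (-4)·0.000 - (4)·0.000) / (10) = -0.700;  p ← (1−ω)·0.000 + ω·-0.700 = -0.350
  q: GS value = (0 - (1)·-0.350 - (-3)·0.000) / (7) = 0.050;  q ← (1−ω)·0.000 + ω·0.050 = 0.025
  r: GS value = (7 - (-2)·-0.350 - (-1)·0.025) / (7) = 0.904;  r ← (1−ω)·0.000 + ω·0.904 = 0.452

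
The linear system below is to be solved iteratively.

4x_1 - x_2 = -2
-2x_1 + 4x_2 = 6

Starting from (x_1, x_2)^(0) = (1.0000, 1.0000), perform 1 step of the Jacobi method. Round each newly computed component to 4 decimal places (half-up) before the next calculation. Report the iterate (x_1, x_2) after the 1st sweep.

(-0.2500, 2.0000)

Iteration 1:
  x_1 = (-2 - (-1)·1.0000) / (4) = -0.2500
  x_2 = (6 - (-2)·1.0000) / (4) = 2.0000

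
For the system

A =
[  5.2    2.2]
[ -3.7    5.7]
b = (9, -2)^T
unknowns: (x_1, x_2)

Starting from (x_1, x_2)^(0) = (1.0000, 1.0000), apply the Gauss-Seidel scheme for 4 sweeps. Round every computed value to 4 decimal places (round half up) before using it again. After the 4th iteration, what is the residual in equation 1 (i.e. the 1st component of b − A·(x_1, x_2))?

Iteration 1:
  x_1 = (9 - (2.2)·1.0000) / (5.2) = 1.3077
  x_2 = (-2 - (-3.7)·1.3077) / (5.7) = 0.4980
Iteration 2:
  x_1 = (9 - (2.2)·0.4980) / (5.2) = 1.5201
  x_2 = (-2 - (-3.7)·1.5201) / (5.7) = 0.6359
Iteration 3:
  x_1 = (9 - (2.2)·0.6359) / (5.2) = 1.4617
  x_2 = (-2 - (-3.7)·1.4617) / (5.7) = 0.5979
Iteration 4:
  x_1 = (9 - (2.2)·0.5979) / (5.2) = 1.4778
  x_2 = (-2 - (-3.7)·1.4778) / (5.7) = 0.6084
Residual b − A·x = (-0.0230, 0.0000)

-0.0230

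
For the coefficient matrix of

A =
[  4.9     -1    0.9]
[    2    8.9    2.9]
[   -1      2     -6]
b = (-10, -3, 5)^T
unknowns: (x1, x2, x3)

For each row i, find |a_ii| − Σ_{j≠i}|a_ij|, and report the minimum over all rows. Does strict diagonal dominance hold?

3

row 1: |4.9| − (1+0.9) = 3
row 2: |8.9| − (2+2.9) = 4
row 3: |-6| − (1+2) = 3
minimum over rows = 3 → strictly diagonally dominant (convergence guaranteed)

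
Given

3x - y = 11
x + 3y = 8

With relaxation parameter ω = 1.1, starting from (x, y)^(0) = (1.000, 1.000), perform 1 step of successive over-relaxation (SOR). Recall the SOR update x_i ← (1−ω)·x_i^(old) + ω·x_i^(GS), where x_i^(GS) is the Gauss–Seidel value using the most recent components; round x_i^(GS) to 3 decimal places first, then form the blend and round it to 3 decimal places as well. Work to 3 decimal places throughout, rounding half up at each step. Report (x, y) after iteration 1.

Iteration 1:
  x: GS value = (11 - (-1)·1.000) / (3) = 4.000;  x ← (1−ω)·1.000 + ω·4.000 = 4.300
  y: GS value = (8 - (1)·4.300) / (3) = 1.233;  y ← (1−ω)·1.000 + ω·1.233 = 1.256

(4.300, 1.256)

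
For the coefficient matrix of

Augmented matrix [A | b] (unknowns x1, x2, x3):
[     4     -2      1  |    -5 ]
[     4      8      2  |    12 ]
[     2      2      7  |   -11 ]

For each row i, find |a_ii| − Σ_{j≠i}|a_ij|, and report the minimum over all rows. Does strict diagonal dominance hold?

1

row 1: |4| − (2+1) = 1
row 2: |8| − (4+2) = 2
row 3: |7| − (2+2) = 3
minimum over rows = 1 → strictly diagonally dominant (convergence guaranteed)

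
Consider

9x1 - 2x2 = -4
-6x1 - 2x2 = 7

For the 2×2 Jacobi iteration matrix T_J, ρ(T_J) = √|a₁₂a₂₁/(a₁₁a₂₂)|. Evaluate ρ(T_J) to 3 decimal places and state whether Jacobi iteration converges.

0.816

a₁₂a₂₁/(a₁₁a₂₂) = (-2)·(-6) / ((9)·(-2)) = -0.666667
ρ = √|-0.666667| = √0.666667 = 0.816
ρ < 1, so Jacobi converges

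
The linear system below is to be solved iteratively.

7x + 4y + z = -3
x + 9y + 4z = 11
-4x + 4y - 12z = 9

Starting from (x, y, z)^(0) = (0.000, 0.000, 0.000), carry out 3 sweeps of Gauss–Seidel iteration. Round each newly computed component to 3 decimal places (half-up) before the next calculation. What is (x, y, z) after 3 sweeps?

Iteration 1:
  x = (-3 - (4)·0.000 - (1)·0.000) / (7) = -0.429
  y = (11 - (1)·-0.429 - (4)·0.000) / (9) = 1.270
  z = (9 - (-4)·-0.429 - (4)·1.270) / (-12) = -0.184
Iteration 2:
  x = (-3 - (4)·1.270 - (1)·-0.184) / (7) = -1.128
  y = (11 - (1)·-1.128 - (4)·-0.184) / (9) = 1.429
  z = (9 - (-4)·-1.128 - (4)·1.429) / (-12) = 0.102
Iteration 3:
  x = (-3 - (4)·1.429 - (1)·0.102) / (7) = -1.260
  y = (11 - (1)·-1.260 - (4)·0.102) / (9) = 1.317
  z = (9 - (-4)·-1.260 - (4)·1.317) / (-12) = 0.109

(-1.260, 1.317, 0.109)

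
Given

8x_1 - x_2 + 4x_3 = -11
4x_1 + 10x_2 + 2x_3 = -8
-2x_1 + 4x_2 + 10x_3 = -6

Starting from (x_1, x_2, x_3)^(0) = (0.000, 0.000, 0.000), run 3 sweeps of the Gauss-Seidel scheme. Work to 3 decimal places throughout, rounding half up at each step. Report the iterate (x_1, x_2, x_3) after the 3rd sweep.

Iteration 1:
  x_1 = (-11 - (-1)·0.000 - (4)·0.000) / (8) = -1.375
  x_2 = (-8 - (4)·-1.375 - (2)·0.000) / (10) = -0.250
  x_3 = (-6 - (-2)·-1.375 - (4)·-0.250) / (10) = -0.775
Iteration 2:
  x_1 = (-11 - (-1)·-0.250 - (4)·-0.775) / (8) = -1.019
  x_2 = (-8 - (4)·-1.019 - (2)·-0.775) / (10) = -0.237
  x_3 = (-6 - (-2)·-1.019 - (4)·-0.237) / (10) = -0.709
Iteration 3:
  x_1 = (-11 - (-1)·-0.237 - (4)·-0.709) / (8) = -1.050
  x_2 = (-8 - (4)·-1.050 - (2)·-0.709) / (10) = -0.238
  x_3 = (-6 - (-2)·-1.050 - (4)·-0.238) / (10) = -0.715

(-1.050, -0.238, -0.715)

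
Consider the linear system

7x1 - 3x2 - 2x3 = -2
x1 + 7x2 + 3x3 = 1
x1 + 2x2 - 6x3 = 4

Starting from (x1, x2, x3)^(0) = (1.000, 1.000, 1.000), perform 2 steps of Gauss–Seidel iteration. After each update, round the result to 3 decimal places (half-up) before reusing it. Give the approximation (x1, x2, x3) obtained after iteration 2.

(-0.638, 0.539, -0.593)

Iteration 1:
  x1 = (-2 - (-3)·1.000 - (-2)·1.000) / (7) = 0.429
  x2 = (1 - (1)·0.429 - (3)·1.000) / (7) = -0.347
  x3 = (4 - (1)·0.429 - (2)·-0.347) / (-6) = -0.711
Iteration 2:
  x1 = (-2 - (-3)·-0.347 - (-2)·-0.711) / (7) = -0.638
  x2 = (1 - (1)·-0.638 - (3)·-0.711) / (7) = 0.539
  x3 = (4 - (1)·-0.638 - (2)·0.539) / (-6) = -0.593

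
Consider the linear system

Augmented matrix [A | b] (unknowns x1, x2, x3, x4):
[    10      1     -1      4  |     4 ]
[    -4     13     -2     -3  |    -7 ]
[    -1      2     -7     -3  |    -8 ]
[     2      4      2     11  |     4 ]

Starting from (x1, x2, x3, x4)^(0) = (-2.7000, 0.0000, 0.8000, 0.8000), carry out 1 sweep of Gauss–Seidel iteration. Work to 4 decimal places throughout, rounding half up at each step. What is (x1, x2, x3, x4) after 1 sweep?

(0.1600, -0.1815, 0.7253, 0.2687)

Iteration 1:
  x1 = (4 - (1)·0.0000 - (-1)·0.8000 - (4)·0.8000) / (10) = 0.1600
  x2 = (-7 - (-4)·0.1600 - (-2)·0.8000 - (-3)·0.8000) / (13) = -0.1815
  x3 = (-8 - (-1)·0.1600 - (2)·-0.1815 - (-3)·0.8000) / (-7) = 0.7253
  x4 = (4 - (2)·0.1600 - (4)·-0.1815 - (2)·0.7253) / (11) = 0.2687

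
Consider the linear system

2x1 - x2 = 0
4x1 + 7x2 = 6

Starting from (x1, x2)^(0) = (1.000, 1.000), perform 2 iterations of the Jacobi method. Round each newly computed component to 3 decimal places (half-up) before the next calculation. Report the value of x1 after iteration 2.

0.143

Iteration 1:
  x1 = (0 - (-1)·1.000) / (2) = 0.500
  x2 = (6 - (4)·1.000) / (7) = 0.286
Iteration 2:
  x1 = (0 - (-1)·0.286) / (2) = 0.143
  x2 = (6 - (4)·0.500) / (7) = 0.571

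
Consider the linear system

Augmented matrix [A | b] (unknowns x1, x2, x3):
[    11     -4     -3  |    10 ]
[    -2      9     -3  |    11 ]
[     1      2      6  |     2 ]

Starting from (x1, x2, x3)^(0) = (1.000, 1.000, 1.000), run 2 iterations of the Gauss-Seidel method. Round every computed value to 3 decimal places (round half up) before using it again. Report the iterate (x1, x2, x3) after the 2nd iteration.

(1.448, 1.358, -0.361)

Iteration 1:
  x1 = (10 - (-4)·1.000 - (-3)·1.000) / (11) = 1.545
  x2 = (11 - (-2)·1.545 - (-3)·1.000) / (9) = 1.899
  x3 = (2 - (1)·1.545 - (2)·1.899) / (6) = -0.557
Iteration 2:
  x1 = (10 - (-4)·1.899 - (-3)·-0.557) / (11) = 1.448
  x2 = (11 - (-2)·1.448 - (-3)·-0.557) / (9) = 1.358
  x3 = (2 - (1)·1.448 - (2)·1.358) / (6) = -0.361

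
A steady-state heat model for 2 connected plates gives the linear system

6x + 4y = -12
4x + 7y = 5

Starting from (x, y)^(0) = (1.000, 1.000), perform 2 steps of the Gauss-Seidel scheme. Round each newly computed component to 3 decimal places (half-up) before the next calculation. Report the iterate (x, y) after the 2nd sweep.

(-3.492, 2.710)

Iteration 1:
  x = (-12 - (4)·1.000) / (6) = -2.667
  y = (5 - (4)·-2.667) / (7) = 2.238
Iteration 2:
  x = (-12 - (4)·2.238) / (6) = -3.492
  y = (5 - (4)·-3.492) / (7) = 2.710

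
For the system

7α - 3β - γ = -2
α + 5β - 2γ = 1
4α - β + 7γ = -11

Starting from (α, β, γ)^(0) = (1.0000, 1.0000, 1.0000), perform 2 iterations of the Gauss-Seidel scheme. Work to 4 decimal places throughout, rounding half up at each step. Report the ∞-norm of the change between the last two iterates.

Iteration 1:
  α = (-2 - (-3)·1.0000 - (-1)·1.0000) / (7) = 0.2857
  β = (1 - (1)·0.2857 - (-2)·1.0000) / (5) = 0.5429
  γ = (-11 - (4)·0.2857 - (-1)·0.5429) / (7) = -1.6571
Iteration 2:
  α = (-2 - (-3)·0.5429 - (-1)·-1.6571) / (7) = -0.2898
  β = (1 - (1)·-0.2898 - (-2)·-1.6571) / (5) = -0.4049
  γ = (-11 - (4)·-0.2898 - (-1)·-0.4049) / (7) = -1.4637
Change: (-0.5755, -0.9478, 0.1934) → max |·| = 0.9478

0.9478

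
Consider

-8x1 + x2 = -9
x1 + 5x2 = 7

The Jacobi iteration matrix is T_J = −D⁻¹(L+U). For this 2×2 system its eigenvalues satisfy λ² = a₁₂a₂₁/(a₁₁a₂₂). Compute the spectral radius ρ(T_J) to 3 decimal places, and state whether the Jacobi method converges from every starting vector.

0.158

a₁₂a₂₁/(a₁₁a₂₂) = (1)·(1) / ((-8)·(5)) = -0.025000
ρ = √|-0.025000| = √0.025000 = 0.158
ρ < 1, so Jacobi converges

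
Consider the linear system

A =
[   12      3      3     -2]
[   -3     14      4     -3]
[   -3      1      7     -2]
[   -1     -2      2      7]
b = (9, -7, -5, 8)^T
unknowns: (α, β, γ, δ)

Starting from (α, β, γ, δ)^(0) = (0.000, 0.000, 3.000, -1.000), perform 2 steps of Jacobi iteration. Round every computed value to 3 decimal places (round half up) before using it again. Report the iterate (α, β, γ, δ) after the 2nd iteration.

Iteration 1:
  α = (9 - (3)·0.000 - (3)·3.000 - (-2)·-1.000) / (12) = -0.167
  β = (-7 - (-3)·0.000 - (4)·3.000 - (-3)·-1.000) / (14) = -1.571
  γ = (-5 - (-3)·0.000 - (1)·0.000 - (-2)·-1.000) / (7) = -1.000
  δ = (8 - (-1)·0.000 - (-2)·0.000 - (2)·3.000) / (7) = 0.286
Iteration 2:
  α = (9 - (3)·-1.571 - (3)·-1.000 - (-2)·0.286) / (12) = 1.440
  β = (-7 - (-3)·-0.167 - (4)·-1.000 - (-3)·0.286) / (14) = -0.189
  γ = (-5 - (-3)·-0.167 - (1)·-1.571 - (-2)·0.286) / (7) = -0.480
  δ = (8 - (-1)·-0.167 - (-2)·-1.571 - (2)·-1.000) / (7) = 0.956

(1.440, -0.189, -0.480, 0.956)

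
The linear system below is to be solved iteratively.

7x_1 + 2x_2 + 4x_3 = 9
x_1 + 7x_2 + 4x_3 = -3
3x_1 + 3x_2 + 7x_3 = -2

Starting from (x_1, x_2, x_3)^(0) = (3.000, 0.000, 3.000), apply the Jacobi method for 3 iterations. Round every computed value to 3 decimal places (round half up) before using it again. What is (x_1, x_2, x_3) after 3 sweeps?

(0.563, -1.417, -1.763)

Iteration 1:
  x_1 = (9 - (2)·0.000 - (4)·3.000) / (7) = -0.429
  x_2 = (-3 - (1)·3.000 - (4)·3.000) / (7) = -2.571
  x_3 = (-2 - (3)·3.000 - (3)·0.000) / (7) = -1.571
Iteration 2:
  x_1 = (9 - (2)·-2.571 - (4)·-1.571) / (7) = 2.918
  x_2 = (-3 - (1)·-0.429 - (4)·-1.571) / (7) = 0.530
  x_3 = (-2 - (3)·-0.429 - (3)·-2.571) / (7) = 1.000
Iteration 3:
  x_1 = (9 - (2)·0.530 - (4)·1.000) / (7) = 0.563
  x_2 = (-3 - (1)·2.918 - (4)·1.000) / (7) = -1.417
  x_3 = (-2 - (3)·2.918 - (3)·0.530) / (7) = -1.763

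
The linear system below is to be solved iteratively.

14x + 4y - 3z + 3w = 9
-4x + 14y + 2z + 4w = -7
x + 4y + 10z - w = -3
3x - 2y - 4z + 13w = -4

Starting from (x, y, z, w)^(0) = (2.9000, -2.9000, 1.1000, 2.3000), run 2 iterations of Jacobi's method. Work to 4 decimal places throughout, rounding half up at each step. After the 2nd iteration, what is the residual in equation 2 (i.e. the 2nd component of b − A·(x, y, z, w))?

-0.5158

Iteration 1:
  x = (9 - (4)·-2.9000 - (-3)·1.1000 - (3)·2.3000) / (14) = 1.2143
  y = (-7 - (-4)·2.9000 - (2)·1.1000 - (4)·2.3000) / (14) = -0.4857
  z = (-3 - (1)·2.9000 - (4)·-2.9000 - (-1)·2.3000) / (10) = 0.8000
  w = (-4 - (3)·2.9000 - (-2)·-2.9000 - (-4)·1.1000) / (13) = -1.0846
Iteration 2:
  x = (9 - (4)·-0.4857 - (-3)·0.8000 - (3)·-1.0846) / (14) = 1.1855
  y = (-7 - (-4)·1.2143 - (2)·0.8000 - (4)·-1.0846) / (14) = 0.0425
  z = (-3 - (1)·1.2143 - (4)·-0.4857 - (-1)·-1.0846) / (10) = -0.3356
  w = (-4 - (3)·1.2143 - (-2)·-0.4857 - (-4)·0.8000) / (13) = -0.4165
Residual b − A·x = (-7.5243, -0.5158, -1.4160, -3.3994)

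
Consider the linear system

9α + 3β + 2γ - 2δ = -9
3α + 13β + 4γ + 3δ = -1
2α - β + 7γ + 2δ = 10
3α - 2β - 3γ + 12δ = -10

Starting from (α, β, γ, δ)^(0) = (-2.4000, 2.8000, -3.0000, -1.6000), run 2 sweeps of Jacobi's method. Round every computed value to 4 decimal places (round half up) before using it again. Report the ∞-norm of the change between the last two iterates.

Iteration 1:
  α = (-9 - (3)·2.8000 - (2)·-3.0000 - (-2)·-1.6000) / (9) = -1.6222
  β = (-1 - (3)·-2.4000 - (4)·-3.0000 - (3)·-1.6000) / (13) = 1.7692
  γ = (10 - (2)·-2.4000 - (-1)·2.8000 - (2)·-1.6000) / (7) = 2.9714
  δ = (-10 - (3)·-2.4000 - (-2)·2.8000 - (-3)·-3.0000) / (12) = -0.5167
Iteration 2:
  α = (-9 - (3)·1.7692 - (2)·2.9714 - (-2)·-0.5167) / (9) = -2.3649
  β = (-1 - (3)·-1.6222 - (4)·2.9714 - (3)·-0.5167) / (13) = -0.4976
  γ = (10 - (2)·-1.6222 - (-1)·1.7692 - (2)·-0.5167) / (7) = 2.2924
  δ = (-10 - (3)·-1.6222 - (-2)·1.7692 - (-3)·2.9714) / (12) = 0.6099
Change: (-0.7427, -2.2668, -0.6790, 1.1266) → max |·| = 2.2668

2.2668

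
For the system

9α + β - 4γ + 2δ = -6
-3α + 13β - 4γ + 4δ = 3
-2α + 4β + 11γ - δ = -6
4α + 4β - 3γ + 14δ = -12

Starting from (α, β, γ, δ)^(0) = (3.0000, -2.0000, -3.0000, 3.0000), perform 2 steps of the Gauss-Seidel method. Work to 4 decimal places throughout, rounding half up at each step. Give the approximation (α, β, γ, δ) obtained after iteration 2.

(-0.4977, -0.0086, -0.5892, -0.8387)

Iteration 1:
  α = (-6 - (1)·-2.0000 - (-4)·-3.0000 - (2)·3.0000) / (9) = -2.4444
  β = (3 - (-3)·-2.4444 - (-4)·-3.0000 - (4)·3.0000) / (13) = -2.1795
  γ = (-6 - (-2)·-2.4444 - (4)·-2.1795 - (-1)·3.0000) / (11) = 0.0754
  δ = (-12 - (4)·-2.4444 - (4)·-2.1795 - (-3)·0.0754) / (14) = 0.4801
Iteration 2:
  α = (-6 - (1)·-2.1795 - (-4)·0.0754 - (2)·0.4801) / (9) = -0.4977
  β = (3 - (-3)·-0.4977 - (-4)·0.0754 - (4)·0.4801) / (13) = -0.0086
  γ = (-6 - (-2)·-0.4977 - (4)·-0.0086 - (-1)·0.4801) / (11) = -0.5892
  δ = (-12 - (4)·-0.4977 - (4)·-0.0086 - (-3)·-0.5892) / (14) = -0.8387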